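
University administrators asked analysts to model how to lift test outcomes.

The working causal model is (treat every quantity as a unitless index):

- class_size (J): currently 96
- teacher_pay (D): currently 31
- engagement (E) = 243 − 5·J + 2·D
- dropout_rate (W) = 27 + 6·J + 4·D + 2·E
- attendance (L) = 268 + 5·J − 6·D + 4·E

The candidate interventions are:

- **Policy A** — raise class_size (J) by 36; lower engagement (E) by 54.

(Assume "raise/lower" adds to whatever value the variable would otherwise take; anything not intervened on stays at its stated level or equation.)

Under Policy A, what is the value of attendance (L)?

Policy A (J + 36, E − 54):
  J = 96 + 36 = 132
  D = 31
  E = 243 − 5·132 + 2·31 (−54 from intervention) = -409
  L = 268 + 5·132 − 6·31 + 4·(-409) = -894

-894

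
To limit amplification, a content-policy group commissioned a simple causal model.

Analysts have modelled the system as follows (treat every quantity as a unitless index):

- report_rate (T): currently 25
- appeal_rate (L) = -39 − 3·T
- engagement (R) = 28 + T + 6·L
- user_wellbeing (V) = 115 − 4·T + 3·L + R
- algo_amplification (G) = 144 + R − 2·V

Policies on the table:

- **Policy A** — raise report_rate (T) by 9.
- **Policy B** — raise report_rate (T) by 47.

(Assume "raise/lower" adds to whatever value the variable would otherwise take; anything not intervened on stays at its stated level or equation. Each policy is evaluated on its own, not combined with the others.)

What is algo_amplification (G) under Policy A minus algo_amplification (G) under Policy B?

Policy A (T + 9):
  T = 25 + 9 = 34
  L = -39 − 3·34 = -141
  R = 28 + 34 + 6·(-141) = -784
  V = 115 − 4·34 + 3·(-141) + (-784) = -1228
  G = 144 + (-784) − 2·(-1228) = 1816
Policy B (T + 47):
  T = 25 + 47 = 72
  L = -39 − 3·72 = -255
  R = 28 + 72 + 6·(-255) = -1430
  V = 115 − 4·72 + 3·(-255) + (-1430) = -2368
  G = 144 + (-1430) − 2·(-2368) = 3450
G: 1816 − 3450 = -1634

-1634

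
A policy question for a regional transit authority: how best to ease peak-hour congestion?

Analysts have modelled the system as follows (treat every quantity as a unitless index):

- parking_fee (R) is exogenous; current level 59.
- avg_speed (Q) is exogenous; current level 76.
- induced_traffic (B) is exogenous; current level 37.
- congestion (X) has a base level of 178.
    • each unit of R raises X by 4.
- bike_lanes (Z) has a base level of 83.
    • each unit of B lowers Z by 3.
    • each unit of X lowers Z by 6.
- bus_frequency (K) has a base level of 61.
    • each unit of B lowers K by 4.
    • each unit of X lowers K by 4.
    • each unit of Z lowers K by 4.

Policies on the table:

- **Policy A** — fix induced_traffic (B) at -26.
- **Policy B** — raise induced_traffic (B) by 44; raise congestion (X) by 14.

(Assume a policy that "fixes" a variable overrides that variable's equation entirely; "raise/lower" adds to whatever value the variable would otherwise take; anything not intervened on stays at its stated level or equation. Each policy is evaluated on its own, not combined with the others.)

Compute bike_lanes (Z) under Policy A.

-2323

Policy A (B := -26):
  R = 59
  B = -26
  X = 178 + 4·59 = 414
  Z = 83 − 3·(-26) − 6·414 = -2323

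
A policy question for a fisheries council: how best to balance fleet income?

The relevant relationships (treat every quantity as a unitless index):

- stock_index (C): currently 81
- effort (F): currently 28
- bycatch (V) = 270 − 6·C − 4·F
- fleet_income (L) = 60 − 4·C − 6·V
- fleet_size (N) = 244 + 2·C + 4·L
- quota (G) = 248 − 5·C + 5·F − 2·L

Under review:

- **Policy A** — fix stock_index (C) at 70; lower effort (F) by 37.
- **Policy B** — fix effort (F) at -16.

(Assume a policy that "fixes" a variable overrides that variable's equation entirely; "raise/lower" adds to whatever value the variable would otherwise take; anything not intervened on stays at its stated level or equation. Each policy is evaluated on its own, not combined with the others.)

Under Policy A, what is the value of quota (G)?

Policy A (C := 70, F − 37):
  C = 70
  F = 28 − 37 = -9
  V = 270 − 6·70 − 4·(-9) = -114
  L = 60 − 4·70 − 6·(-114) = 464
  G = 248 − 5·70 + 5·(-9) − 2·464 = -1075

-1075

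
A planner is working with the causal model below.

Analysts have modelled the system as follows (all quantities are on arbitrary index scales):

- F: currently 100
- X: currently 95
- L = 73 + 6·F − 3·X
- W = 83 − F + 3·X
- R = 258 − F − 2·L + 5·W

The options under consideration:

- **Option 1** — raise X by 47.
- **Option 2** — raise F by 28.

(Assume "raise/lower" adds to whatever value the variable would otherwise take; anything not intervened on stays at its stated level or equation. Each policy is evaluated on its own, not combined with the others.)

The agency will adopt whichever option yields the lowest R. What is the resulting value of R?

218

Option 1 (X + 47):
  F = 100
  X = 95 + 47 = 142
  L = 73 + 6·100 − 3·142 = 247
  W = 83 − 100 + 3·142 = 409
  R = 258 − 100 − 2·247 + 5·409 = 1709
Option 2 (F + 28):
  F = 100 + 28 = 128
  X = 95
  L = 73 + 6·128 − 3·95 = 556
  W = 83 − 128 + 3·95 = 240
  R = 258 − 128 − 2·556 + 5·240 = 218
Comparing — Option 1: R=1709, Option 2: R=218. Lowest is 218 (Option 2).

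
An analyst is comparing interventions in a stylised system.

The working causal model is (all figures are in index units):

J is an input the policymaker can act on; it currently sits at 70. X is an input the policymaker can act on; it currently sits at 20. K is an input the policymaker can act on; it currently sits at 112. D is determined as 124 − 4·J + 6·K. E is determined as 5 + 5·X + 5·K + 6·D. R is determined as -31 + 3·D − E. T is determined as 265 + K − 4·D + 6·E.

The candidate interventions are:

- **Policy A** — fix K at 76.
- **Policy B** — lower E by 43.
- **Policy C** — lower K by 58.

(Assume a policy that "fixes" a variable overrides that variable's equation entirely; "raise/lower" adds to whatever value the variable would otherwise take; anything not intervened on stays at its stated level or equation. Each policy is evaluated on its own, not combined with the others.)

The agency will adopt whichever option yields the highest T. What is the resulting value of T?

Policy A (K := 76):
  J = 70
  X = 20
  K = 76
  D = 124 − 4·70 + 6·76 = 300
  E = 5 + 5·20 + 5·76 + 6·300 = 2285
  T = 265 + 76 − 4·300 + 6·2285 = 12851
Policy B (E − 43):
  J = 70
  X = 20
  K = 112
  D = 124 − 4·70 + 6·112 = 516
  E = 5 + 5·20 + 5·112 + 6·516 (−43 from intervention) = 3718
  T = 265 + 112 − 4·516 + 6·3718 = 20621
Policy C (K − 58):
  J = 70
  X = 20
  K = 112 − 58 = 54
  D = 124 − 4·70 + 6·54 = 168
  E = 5 + 5·20 + 5·54 + 6·168 = 1383
  T = 265 + 54 − 4·168 + 6·1383 = 7945
Comparing — Policy A: T=12851, Policy B: T=20621, Policy C: T=7945. Highest is 20621 (Policy B).

20621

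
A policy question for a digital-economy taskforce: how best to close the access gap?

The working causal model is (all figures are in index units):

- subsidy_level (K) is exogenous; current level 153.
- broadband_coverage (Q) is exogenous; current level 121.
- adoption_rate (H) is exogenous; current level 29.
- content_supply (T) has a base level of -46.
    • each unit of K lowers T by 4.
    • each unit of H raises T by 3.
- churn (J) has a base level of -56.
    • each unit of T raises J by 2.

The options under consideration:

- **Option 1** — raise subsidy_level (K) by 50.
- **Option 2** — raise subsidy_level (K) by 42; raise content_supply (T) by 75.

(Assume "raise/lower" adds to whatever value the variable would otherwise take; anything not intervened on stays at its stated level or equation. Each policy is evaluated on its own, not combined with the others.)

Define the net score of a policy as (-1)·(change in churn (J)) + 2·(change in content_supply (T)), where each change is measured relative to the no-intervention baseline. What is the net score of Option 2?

0

Baseline:
  K = 153
  H = 29
  T = -46 − 4·153 + 3·29 = -571
  J = -56 + 2·(-571) = -1198
Option 2 (K + 42, T + 75):
  K = 153 + 42 = 195
  H = 29
  T = -46 − 4·195 + 3·29 (+75 from intervention) = -664
  J = -56 + 2·(-664) = -1384
ΔJ = -1384 − (-1198) = -186; ΔT = -664 − (-571) = -93
Score = (-1)·(-186) + 2·(-93) = 0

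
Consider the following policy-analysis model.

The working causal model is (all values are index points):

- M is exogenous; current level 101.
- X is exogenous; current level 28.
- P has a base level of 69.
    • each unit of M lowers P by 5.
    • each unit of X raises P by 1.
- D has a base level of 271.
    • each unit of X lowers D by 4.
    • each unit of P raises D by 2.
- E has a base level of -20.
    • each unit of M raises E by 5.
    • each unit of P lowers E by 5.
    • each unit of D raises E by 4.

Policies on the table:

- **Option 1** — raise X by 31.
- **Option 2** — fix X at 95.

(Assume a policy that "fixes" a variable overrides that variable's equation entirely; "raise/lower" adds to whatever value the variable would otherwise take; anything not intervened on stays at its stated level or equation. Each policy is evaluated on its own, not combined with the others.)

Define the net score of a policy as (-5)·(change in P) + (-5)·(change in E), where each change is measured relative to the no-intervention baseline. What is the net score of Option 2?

Baseline:
  M = 101
  X = 28
  P = 69 − 5·101 + 28 = -408
  D = 271 − 4·28 + 2·(-408) = -657
  E = -20 + 5·101 − 5·(-408) + 4·(-657) = -103
Option 2 (X := 95):
  M = 101
  X = 95
  P = 69 − 5·101 + 95 = -341
  D = 271 − 4·95 + 2·(-341) = -791
  E = -20 + 5·101 − 5·(-341) + 4·(-791) = -974
ΔP = -341 − (-408) = 67; ΔE = -974 − (-103) = -871
Score = (-5)·67 + (-5)·(-871) = 4020

4020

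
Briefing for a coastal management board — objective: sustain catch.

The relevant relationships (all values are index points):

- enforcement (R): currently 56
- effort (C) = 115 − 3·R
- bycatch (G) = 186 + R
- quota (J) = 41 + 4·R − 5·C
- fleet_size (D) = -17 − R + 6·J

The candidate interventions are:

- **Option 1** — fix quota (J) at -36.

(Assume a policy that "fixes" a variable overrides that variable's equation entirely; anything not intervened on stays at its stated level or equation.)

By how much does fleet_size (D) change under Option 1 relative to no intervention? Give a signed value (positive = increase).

Baseline:
  R = 56
  C = 115 − 3·56 = -53
  J = 41 + 4·56 − 5·(-53) = 530
  D = -17 − 56 + 6·530 = 3107
Option 1 (J := -36):
  R = 56
  C = 115 − 3·56 = -53
  J = -36
  D = -17 − 56 + 6·(-36) = -289
Change in D: -289 − 3107 = -3396

-3396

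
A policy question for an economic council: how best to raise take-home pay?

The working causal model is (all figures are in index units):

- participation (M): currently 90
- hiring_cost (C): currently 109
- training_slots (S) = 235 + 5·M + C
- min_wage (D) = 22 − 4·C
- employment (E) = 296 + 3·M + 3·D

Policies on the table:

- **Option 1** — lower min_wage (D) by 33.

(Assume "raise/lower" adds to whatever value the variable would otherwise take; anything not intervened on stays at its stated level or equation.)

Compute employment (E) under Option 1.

Option 1 (D − 33):
  M = 90
  C = 109
  D = 22 − 4·109 (−33 from intervention) = -447
  E = 296 + 3·90 + 3·(-447) = -775

-775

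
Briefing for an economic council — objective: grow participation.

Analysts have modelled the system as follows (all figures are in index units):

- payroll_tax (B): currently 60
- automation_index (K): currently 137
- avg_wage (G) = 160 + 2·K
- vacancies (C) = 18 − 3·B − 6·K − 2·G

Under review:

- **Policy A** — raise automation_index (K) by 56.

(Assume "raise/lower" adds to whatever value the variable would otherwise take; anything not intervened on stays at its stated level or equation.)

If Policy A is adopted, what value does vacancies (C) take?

-2412

Policy A (K + 56):
  B = 60
  K = 137 + 56 = 193
  G = 160 + 2·193 = 546
  C = 18 − 3·60 − 6·193 − 2·546 = -2412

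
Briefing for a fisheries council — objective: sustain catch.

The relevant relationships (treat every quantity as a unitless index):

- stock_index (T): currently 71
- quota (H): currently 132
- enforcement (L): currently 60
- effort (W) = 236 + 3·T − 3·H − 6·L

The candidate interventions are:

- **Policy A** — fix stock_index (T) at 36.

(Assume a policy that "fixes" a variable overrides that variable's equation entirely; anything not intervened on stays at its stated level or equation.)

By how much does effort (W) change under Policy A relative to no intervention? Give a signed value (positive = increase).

Baseline:
  T = 71
  H = 132
  L = 60
  W = 236 + 3·71 − 3·132 − 6·60 = -307
Policy A (T := 36):
  T = 36
  H = 132
  L = 60
  W = 236 + 3·36 − 3·132 − 6·60 = -412
Change in W: -412 − (-307) = -105

-105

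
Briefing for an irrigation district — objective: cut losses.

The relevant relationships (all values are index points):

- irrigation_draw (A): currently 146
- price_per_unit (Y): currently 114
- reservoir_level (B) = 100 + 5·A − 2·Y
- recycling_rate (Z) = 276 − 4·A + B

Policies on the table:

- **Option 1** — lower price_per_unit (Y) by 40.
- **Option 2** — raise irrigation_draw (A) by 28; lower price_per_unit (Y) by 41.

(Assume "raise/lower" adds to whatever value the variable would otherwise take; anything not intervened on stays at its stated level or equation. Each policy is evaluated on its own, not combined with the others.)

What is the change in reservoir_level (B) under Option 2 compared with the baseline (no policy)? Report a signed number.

222

Baseline:
  A = 146
  Y = 114
  B = 100 + 5·146 − 2·114 = 602
Option 2 (A + 28, Y − 41):
  A = 146 + 28 = 174
  Y = 114 − 41 = 73
  B = 100 + 5·174 − 2·73 = 824
Change in B: 824 − 602 = 222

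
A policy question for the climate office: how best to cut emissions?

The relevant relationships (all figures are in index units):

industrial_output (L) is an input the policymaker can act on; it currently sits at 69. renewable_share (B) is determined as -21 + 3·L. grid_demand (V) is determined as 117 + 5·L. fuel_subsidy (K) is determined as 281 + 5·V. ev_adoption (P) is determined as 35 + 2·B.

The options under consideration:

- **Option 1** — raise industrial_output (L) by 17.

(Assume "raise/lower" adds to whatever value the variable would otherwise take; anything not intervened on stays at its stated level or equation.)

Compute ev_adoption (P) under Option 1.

509

Option 1 (L + 17):
  L = 69 + 17 = 86
  B = -21 + 3·86 = 237
  P = 35 + 2·237 = 509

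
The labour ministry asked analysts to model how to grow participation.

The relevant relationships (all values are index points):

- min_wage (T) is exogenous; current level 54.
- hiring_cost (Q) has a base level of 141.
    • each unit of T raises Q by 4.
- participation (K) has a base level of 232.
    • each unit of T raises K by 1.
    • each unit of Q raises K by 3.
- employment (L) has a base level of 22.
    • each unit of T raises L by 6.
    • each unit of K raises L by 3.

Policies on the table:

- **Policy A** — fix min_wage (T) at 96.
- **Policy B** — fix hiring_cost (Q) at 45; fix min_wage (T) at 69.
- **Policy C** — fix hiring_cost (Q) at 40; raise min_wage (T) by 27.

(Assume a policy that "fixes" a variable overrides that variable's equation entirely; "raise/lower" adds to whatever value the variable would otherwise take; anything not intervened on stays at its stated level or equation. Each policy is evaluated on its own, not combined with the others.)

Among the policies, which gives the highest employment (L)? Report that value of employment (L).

6307

Policy A (T := 96):
  T = 96
  Q = 141 + 4·96 = 525
  K = 232 + 96 + 3·525 = 1903
  L = 22 + 6·96 + 3·1903 = 6307
Policy B (Q := 45, T := 69):
  T = 69
  Q = 45
  K = 232 + 69 + 3·45 = 436
  L = 22 + 6·69 + 3·436 = 1744
Policy C (Q := 40, T + 27):
  T = 54 + 27 = 81
  Q = 40
  K = 232 + 81 + 3·40 = 433
  L = 22 + 6·81 + 3·433 = 1807
Comparing — Policy A: L=6307, Policy B: L=1744, Policy C: L=1807. Highest is 6307 (Policy A).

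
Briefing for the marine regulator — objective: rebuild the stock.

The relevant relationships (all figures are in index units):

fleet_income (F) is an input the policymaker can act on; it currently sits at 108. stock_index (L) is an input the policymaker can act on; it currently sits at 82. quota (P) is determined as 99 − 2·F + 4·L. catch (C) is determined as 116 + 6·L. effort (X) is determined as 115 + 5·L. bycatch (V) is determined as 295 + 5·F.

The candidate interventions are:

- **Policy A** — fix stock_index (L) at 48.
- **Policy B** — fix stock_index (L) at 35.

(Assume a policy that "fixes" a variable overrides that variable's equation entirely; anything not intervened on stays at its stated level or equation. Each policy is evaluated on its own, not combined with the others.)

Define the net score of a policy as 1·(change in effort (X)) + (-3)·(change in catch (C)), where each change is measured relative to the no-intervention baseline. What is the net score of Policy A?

442

Baseline:
  L = 82
  C = 116 + 6·82 = 608
  X = 115 + 5·82 = 525
Policy A (L := 48):
  L = 48
  C = 116 + 6·48 = 404
  X = 115 + 5·48 = 355
ΔX = 355 − 525 = -170; ΔC = 404 − 608 = -204
Score = 1·(-170) + (-3)·(-204) = 442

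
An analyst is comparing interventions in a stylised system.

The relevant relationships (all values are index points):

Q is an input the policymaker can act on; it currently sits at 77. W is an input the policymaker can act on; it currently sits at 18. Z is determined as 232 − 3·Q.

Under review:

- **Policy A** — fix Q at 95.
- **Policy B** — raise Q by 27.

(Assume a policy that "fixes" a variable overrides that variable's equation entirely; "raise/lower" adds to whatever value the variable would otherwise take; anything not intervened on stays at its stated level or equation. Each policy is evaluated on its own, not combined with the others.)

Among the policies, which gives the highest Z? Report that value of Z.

Policy A (Q := 95):
  Q = 95
  Z = 232 − 3·95 = -53
Policy B (Q + 27):
  Q = 77 + 27 = 104
  Z = 232 − 3·104 = -80
Comparing — Policy A: Z=-53, Policy B: Z=-80. Highest is -53 (Policy A).

-53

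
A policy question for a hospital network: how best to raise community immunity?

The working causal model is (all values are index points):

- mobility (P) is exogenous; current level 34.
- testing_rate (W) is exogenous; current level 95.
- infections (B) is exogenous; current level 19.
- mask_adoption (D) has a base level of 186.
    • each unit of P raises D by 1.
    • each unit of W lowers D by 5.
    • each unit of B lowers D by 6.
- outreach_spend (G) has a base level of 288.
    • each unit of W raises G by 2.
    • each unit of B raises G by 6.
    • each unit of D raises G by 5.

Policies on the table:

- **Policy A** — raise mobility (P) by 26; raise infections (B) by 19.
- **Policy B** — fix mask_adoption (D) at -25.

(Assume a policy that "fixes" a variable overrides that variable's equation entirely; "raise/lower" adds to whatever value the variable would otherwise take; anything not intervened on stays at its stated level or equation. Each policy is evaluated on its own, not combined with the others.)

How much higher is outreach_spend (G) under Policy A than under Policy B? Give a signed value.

-2046

Policy A (P + 26, B + 19):
  P = 34 + 26 = 60
  W = 95
  B = 19 + 19 = 38
  D = 186 + 60 − 5·95 − 6·38 = -457
  G = 288 + 2·95 + 6·38 + 5·(-457) = -1579
Policy B (D := -25):
  P = 34
  W = 95
  B = 19
  D = -25
  G = 288 + 2·95 + 6·19 + 5·(-25) = 467
G: -1579 − 467 = -2046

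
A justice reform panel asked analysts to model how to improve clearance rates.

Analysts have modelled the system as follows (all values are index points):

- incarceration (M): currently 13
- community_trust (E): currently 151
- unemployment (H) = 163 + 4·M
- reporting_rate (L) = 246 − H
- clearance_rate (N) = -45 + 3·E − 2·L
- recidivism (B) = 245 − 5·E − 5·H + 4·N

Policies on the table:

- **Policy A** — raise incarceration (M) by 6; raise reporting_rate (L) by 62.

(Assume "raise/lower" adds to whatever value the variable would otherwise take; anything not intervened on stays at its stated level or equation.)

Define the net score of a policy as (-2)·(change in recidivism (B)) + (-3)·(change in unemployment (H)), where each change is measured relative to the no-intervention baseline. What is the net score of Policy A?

Baseline:
  M = 13
  E = 151
  H = 163 + 4·13 = 215
  L = 246 − 215 = 31
  N = -45 + 3·151 − 2·31 = 346
  B = 245 − 5·151 − 5·215 + 4·346 = -201
Policy A (M + 6, L + 62):
  M = 13 + 6 = 19
  E = 151
  H = 163 + 4·19 = 239
  L = 246 − 239 (+62 from intervention) = 69
  N = -45 + 3·151 − 2·69 = 270
  B = 245 − 5·151 − 5·239 + 4·270 = -625
ΔB = -625 − (-201) = -424; ΔH = 239 − 215 = 24
Score = (-2)·(-424) + (-3)·24 = 776

776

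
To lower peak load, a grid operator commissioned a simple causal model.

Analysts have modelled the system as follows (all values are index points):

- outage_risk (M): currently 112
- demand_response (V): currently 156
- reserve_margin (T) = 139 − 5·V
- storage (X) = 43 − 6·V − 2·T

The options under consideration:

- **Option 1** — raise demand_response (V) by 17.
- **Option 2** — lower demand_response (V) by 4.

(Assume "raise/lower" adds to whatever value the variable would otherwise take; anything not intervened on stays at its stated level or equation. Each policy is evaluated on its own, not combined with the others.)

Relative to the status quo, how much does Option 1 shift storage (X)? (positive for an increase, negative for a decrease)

68

Baseline:
  V = 156
  T = 139 − 5·156 = -641
  X = 43 − 6·156 − 2·(-641) = 389
Option 1 (V + 17):
  V = 156 + 17 = 173
  T = 139 − 5·173 = -726
  X = 43 − 6·173 − 2·(-726) = 457
Change in X: 457 − 389 = 68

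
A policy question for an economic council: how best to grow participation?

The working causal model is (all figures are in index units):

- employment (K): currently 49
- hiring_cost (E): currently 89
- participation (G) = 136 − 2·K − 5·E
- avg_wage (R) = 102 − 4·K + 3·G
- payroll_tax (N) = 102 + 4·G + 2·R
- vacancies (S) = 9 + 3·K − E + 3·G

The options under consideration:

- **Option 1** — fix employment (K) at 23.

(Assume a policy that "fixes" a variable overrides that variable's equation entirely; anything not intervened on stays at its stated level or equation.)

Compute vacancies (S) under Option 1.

-1076

Option 1 (K := 23):
  K = 23
  E = 89
  G = 136 − 2·23 − 5·89 = -355
  S = 9 + 3·23 − 89 + 3·(-355) = -1076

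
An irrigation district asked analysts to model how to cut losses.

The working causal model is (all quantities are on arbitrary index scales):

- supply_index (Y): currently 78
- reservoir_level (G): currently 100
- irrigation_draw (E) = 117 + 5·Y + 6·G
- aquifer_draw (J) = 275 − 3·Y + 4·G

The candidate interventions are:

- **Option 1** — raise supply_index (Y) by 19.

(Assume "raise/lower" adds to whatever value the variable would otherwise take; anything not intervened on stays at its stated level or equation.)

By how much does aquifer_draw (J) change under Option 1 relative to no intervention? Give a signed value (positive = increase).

Baseline:
  Y = 78
  G = 100
  J = 275 − 3·78 + 4·100 = 441
Option 1 (Y + 19):
  Y = 78 + 19 = 97
  G = 100
  J = 275 − 3·97 + 4·100 = 384
Change in J: 384 − 441 = -57

-57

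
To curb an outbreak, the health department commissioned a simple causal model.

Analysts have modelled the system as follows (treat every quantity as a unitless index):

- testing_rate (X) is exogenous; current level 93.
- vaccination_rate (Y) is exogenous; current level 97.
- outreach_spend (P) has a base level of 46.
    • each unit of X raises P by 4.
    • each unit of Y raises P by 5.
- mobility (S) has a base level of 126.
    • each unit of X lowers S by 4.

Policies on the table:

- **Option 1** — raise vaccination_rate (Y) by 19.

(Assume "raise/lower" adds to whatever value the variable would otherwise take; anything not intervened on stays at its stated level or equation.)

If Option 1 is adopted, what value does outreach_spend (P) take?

Option 1 (Y + 19):
  X = 93
  Y = 97 + 19 = 116
  P = 46 + 4·93 + 5·116 = 998

998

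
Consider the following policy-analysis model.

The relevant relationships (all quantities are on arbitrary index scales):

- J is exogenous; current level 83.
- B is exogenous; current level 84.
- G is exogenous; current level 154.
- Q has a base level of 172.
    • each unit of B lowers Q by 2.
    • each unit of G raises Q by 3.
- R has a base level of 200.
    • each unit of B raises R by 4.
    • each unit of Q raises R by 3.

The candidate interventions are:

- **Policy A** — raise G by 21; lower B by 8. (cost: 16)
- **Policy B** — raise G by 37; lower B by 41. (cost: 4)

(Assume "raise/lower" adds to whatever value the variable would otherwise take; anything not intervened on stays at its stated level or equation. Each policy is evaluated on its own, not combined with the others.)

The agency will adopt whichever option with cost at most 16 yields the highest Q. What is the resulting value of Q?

Policy A (G + 21, B − 8):
  B = 84 − 8 = 76
  G = 154 + 21 = 175
  Q = 172 − 2·76 + 3·175 = 545
Policy B (G + 37, B − 41):
  B = 84 − 41 = 43
  G = 154 + 37 = 191
  Q = 172 − 2·43 + 3·191 = 659
Comparing — Policy A: Q=545, Policy B: Q=659. Highest is 659 (Policy B).

659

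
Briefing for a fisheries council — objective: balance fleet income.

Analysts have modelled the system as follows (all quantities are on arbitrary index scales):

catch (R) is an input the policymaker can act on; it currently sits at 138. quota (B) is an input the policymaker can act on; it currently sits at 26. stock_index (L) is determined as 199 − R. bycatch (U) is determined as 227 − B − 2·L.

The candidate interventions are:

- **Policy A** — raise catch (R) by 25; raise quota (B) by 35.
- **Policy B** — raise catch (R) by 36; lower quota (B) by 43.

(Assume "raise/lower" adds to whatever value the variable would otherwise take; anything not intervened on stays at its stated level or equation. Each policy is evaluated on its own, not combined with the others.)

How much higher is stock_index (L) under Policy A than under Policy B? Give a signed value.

11

Policy A (R + 25, B + 35):
  R = 138 + 25 = 163
  L = 199 − 163 = 36
Policy B (R + 36, B − 43):
  R = 138 + 36 = 174
  L = 199 − 174 = 25
L: 36 − 25 = 11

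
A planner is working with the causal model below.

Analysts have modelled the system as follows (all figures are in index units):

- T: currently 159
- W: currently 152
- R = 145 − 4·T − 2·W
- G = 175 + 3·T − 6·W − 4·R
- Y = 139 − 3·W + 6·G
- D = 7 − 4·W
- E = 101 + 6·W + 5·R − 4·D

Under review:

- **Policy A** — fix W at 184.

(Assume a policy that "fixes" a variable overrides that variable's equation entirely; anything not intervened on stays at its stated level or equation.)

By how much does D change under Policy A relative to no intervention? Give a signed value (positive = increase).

-128

Baseline:
  W = 152
  D = 7 − 4·152 = -601
Policy A (W := 184):
  W = 184
  D = 7 − 4·184 = -729
Change in D: -729 − (-601) = -128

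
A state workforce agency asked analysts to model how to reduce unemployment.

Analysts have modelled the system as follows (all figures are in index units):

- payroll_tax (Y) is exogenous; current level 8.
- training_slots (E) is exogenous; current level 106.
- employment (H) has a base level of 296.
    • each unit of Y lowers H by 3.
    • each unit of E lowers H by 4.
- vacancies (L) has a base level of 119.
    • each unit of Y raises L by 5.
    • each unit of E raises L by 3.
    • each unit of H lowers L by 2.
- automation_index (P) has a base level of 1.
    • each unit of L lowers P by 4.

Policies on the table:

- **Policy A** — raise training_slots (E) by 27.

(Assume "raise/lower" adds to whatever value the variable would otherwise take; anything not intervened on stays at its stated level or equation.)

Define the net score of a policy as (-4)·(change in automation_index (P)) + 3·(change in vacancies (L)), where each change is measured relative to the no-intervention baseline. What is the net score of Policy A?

Baseline:
  Y = 8
  E = 106
  H = 296 − 3·8 − 4·106 = -152
  L = 119 + 5·8 + 3·106 − 2·(-152) = 781
  P = 1 − 4·781 = -3123
Policy A (E + 27):
  Y = 8
  E = 106 + 27 = 133
  H = 296 − 3·8 − 4·133 = -260
  L = 119 + 5·8 + 3·133 − 2·(-260) = 1078
  P = 1 − 4·1078 = -4311
ΔP = -4311 − (-3123) = -1188; ΔL = 1078 − 781 = 297
Score = (-4)·(-1188) + 3·297 = 5643

5643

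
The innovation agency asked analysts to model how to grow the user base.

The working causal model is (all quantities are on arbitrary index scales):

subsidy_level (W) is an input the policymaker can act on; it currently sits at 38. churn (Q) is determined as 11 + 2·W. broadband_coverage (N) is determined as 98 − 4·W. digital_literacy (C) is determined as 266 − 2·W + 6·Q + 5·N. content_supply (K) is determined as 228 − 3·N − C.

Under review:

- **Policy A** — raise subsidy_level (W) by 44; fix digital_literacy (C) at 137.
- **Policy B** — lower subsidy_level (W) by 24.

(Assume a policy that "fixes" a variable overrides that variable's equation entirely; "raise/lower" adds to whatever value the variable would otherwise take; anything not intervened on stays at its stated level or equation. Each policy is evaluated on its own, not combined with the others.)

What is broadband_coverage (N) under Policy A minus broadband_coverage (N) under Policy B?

-272

Policy A (W + 44, C := 137):
  W = 38 + 44 = 82
  N = 98 − 4·82 = -230
Policy B (W − 24):
  W = 38 − 24 = 14
  N = 98 − 4·14 = 42
N: -230 − 42 = -272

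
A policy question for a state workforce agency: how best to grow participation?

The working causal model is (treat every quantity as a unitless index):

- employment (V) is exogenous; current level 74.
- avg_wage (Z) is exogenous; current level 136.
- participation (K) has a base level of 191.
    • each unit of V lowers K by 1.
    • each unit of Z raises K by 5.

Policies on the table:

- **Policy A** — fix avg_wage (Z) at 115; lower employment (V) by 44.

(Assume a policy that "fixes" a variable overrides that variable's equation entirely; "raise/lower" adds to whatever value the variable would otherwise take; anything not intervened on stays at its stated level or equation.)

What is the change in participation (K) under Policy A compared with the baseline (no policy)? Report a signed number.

-61

Baseline:
  V = 74
  Z = 136
  K = 191 − 74 + 5·136 = 797
Policy A (Z := 115, V − 44):
  V = 74 − 44 = 30
  Z = 115
  K = 191 − 30 + 5·115 = 736
Change in K: 736 − 797 = -61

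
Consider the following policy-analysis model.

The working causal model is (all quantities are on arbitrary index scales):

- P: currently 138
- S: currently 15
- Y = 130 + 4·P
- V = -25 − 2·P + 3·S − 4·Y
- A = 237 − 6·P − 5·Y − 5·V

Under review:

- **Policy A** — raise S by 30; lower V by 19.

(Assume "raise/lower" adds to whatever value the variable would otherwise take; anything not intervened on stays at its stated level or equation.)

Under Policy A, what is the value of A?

10564

Policy A (S + 30, V − 19):
  P = 138
  S = 15 + 30 = 45
  Y = 130 + 4·138 = 682
  V = -25 − 2·138 + 3·45 − 4·682 (−19 from intervention) = -2913
  A = 237 − 6·138 − 5·682 − 5·(-2913) = 10564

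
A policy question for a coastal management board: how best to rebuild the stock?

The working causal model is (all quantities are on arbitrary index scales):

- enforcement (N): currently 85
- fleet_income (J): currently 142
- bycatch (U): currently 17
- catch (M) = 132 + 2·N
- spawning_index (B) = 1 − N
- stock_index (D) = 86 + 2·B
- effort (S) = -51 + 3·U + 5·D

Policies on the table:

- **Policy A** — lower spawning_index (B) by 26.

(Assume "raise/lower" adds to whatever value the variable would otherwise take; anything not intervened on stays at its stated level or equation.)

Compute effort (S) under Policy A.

Policy A (B − 26):
  N = 85
  U = 17
  B = 1 − 85 (−26 from intervention) = -110
  D = 86 + 2·(-110) = -134
  S = -51 + 3·17 + 5·(-134) = -670

-670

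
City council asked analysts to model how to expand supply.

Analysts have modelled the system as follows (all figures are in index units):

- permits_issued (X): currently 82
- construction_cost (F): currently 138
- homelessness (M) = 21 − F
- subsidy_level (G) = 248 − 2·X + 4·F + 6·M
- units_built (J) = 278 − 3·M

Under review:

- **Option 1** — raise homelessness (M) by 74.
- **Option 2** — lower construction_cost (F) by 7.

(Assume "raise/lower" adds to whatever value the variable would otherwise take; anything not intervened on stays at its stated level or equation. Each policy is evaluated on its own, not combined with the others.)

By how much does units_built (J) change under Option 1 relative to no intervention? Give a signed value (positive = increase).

Baseline:
  F = 138
  M = 21 − 138 = -117
  J = 278 − 3·(-117) = 629
Option 1 (M + 74):
  F = 138
  M = 21 − 138 (+74 from intervention) = -43
  J = 278 − 3·(-43) = 407
Change in J: 407 − 629 = -222

-222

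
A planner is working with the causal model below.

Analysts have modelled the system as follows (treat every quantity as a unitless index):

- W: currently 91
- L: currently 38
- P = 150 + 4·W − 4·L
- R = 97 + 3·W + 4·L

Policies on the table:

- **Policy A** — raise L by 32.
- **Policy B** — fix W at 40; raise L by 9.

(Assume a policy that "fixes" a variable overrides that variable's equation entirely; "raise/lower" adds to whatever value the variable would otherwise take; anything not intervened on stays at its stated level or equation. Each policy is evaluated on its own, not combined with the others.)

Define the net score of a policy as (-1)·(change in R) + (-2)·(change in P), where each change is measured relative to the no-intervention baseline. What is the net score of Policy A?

128

Baseline:
  W = 91
  L = 38
  P = 150 + 4·91 − 4·38 = 362
  R = 97 + 3·91 + 4·38 = 522
Policy A (L + 32):
  W = 91
  L = 38 + 32 = 70
  P = 150 + 4·91 − 4·70 = 234
  R = 97 + 3·91 + 4·70 = 650
ΔR = 650 − 522 = 128; ΔP = 234 − 362 = -128
Score = (-1)·128 + (-2)·(-128) = 128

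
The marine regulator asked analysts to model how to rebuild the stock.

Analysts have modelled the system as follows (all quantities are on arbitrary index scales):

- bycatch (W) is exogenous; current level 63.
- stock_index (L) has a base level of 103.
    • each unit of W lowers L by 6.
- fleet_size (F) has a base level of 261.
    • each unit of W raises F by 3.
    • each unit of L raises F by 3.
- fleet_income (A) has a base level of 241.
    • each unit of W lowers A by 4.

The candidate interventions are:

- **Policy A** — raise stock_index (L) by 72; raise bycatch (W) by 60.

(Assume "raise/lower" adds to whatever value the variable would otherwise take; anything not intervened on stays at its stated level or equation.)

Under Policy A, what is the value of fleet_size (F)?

-1059

Policy A (L + 72, W + 60):
  W = 63 + 60 = 123
  L = 103 − 6·123 (+72 from intervention) = -563
  F = 261 + 3·123 + 3·(-563) = -1059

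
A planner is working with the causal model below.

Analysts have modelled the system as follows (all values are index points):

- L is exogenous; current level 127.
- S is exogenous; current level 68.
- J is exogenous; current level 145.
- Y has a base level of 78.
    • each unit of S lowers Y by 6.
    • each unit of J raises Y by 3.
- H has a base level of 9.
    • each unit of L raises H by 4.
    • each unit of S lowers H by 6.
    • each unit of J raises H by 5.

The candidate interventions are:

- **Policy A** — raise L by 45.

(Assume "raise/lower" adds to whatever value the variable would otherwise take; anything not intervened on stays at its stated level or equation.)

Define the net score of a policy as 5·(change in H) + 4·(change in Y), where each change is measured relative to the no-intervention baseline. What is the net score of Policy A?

900

Baseline:
  L = 127
  S = 68
  J = 145
  Y = 78 − 6·68 + 3·145 = 105
  H = 9 + 4·127 − 6·68 + 5·145 = 834
Policy A (L + 45):
  L = 127 + 45 = 172
  S = 68
  J = 145
  Y = 78 − 6·68 + 3·145 = 105
  H = 9 + 4·172 − 6·68 + 5·145 = 1014
ΔH = 1014 − 834 = 180; ΔY = 105 − 105 = 0
Score = 5·180 + 4·0 = 900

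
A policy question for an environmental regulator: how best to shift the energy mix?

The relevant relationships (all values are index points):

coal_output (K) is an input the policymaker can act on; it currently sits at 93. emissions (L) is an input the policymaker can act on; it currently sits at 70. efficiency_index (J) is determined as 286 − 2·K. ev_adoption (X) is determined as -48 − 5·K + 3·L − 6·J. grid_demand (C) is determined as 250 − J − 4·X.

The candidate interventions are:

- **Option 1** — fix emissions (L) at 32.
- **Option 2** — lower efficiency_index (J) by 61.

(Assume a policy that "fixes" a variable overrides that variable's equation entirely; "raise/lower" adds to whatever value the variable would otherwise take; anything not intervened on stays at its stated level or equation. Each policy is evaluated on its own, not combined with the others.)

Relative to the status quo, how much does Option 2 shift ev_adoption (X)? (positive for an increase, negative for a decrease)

366

Baseline:
  K = 93
  L = 70
  J = 286 − 2·93 = 100
  X = -48 − 5·93 + 3·70 − 6·100 = -903
Option 2 (J − 61):
  K = 93
  L = 70
  J = 286 − 2·93 (−61 from intervention) = 39
  X = -48 − 5·93 + 3·70 − 6·39 = -537
Change in X: -537 − (-903) = 366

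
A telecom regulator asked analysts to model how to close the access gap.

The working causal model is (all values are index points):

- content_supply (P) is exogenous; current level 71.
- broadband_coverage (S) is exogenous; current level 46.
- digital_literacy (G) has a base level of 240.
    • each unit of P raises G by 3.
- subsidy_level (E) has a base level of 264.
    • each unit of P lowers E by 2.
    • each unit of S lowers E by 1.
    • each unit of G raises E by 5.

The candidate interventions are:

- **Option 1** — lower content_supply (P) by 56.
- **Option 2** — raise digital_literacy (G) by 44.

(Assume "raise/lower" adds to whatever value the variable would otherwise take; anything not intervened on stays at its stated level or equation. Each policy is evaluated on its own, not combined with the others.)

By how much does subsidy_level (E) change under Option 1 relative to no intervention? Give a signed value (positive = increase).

Baseline:
  P = 71
  S = 46
  G = 240 + 3·71 = 453
  E = 264 − 2·71 − 46 + 5·453 = 2341
Option 1 (P − 56):
  P = 71 − 56 = 15
  S = 46
  G = 240 + 3·15 = 285
  E = 264 − 2·15 − 46 + 5·285 = 1613
Change in E: 1613 − 2341 = -728

-728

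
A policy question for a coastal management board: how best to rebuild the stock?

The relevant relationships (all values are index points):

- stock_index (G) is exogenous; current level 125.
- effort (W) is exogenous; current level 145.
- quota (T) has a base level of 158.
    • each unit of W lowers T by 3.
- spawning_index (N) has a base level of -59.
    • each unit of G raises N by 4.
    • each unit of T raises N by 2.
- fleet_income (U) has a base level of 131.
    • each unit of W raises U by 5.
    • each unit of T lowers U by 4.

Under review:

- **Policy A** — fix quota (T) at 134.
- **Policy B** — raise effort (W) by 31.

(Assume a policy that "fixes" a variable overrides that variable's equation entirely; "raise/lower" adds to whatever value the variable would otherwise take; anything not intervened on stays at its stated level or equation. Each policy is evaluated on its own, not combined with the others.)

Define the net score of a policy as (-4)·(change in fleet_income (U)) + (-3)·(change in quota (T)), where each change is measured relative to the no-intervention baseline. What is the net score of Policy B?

-1829

Baseline:
  W = 145
  T = 158 − 3·145 = -277
  U = 131 + 5·145 − 4·(-277) = 1964
Policy B (W + 31):
  W = 145 + 31 = 176
  T = 158 − 3·176 = -370
  U = 131 + 5·176 − 4·(-370) = 2491
ΔU = 2491 − 1964 = 527; ΔT = -370 − (-277) = -93
Score = (-4)·527 + (-3)·(-93) = -1829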